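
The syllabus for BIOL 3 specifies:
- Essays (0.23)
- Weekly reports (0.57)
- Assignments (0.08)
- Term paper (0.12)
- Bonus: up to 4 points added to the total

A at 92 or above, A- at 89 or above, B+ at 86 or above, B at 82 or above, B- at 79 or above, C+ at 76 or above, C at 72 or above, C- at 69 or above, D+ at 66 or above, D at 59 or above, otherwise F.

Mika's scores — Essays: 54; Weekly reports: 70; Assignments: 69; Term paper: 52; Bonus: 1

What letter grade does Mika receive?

Weighted total:
  Essays 54 × 0.23 = 12.42
  Weekly reports 70 × 0.57 = 39.9
  Assignments 69 × 0.08 = 5.52
  Term paper 52 × 0.12 = 6.24
Sum = 64.08
Bonus: 64.08 + 1 = 65.08
65.08 is ≥ 59 and < 66 → D

D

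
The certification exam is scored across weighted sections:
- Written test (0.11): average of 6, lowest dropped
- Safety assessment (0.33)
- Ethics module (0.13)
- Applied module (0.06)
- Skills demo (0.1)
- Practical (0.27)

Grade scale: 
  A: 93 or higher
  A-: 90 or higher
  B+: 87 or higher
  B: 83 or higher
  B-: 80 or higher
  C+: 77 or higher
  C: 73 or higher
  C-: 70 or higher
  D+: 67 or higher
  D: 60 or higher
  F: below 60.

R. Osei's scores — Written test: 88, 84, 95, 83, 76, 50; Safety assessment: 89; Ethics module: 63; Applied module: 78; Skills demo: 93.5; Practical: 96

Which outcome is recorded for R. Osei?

Written test: drop 50 → average of remaining 5 = 426/5 = 85.2
Weighted total:
  Written test 85.2 × 0.11 = 9.372
  Safety assessment 89 × 0.33 = 29.37
  Ethics module 63 × 0.13 = 8.19
  Applied module 78 × 0.06 = 4.68
  Skills demo 93.5 × 0.1 = 9.35
  Practical 96 × 0.27 = 25.92
Sum = 86.882
86.882 is ≥ 83 and < 87 → B

B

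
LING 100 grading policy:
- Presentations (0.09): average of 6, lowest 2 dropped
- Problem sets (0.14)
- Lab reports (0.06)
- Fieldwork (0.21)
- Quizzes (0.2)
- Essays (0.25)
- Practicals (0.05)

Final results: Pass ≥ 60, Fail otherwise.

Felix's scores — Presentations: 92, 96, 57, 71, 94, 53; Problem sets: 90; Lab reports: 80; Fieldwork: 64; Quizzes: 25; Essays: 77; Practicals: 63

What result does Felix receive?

Pass

Presentations: drop 53, 57 → average of remaining 4 = 353/4 = 88.25
Weighted total:
  Presentations 88.25 × 0.09 = 7.9425
  Problem sets 90 × 0.14 = 12.6
  Lab reports 80 × 0.06 = 4.8
  Fieldwork 64 × 0.21 = 13.44
  Quizzes 25 × 0.2 = 5
  Essays 77 × 0.25 = 19.25
  Practicals 63 × 0.05 = 3.15
Sum = 66.1825
66.1825 ≥ 60 → Pass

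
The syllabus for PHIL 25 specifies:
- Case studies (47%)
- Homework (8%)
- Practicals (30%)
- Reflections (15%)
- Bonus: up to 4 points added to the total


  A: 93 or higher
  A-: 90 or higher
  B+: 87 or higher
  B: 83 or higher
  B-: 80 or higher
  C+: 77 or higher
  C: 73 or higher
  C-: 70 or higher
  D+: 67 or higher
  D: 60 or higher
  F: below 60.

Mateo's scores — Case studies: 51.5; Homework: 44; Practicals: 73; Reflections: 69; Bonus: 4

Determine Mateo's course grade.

Weighted total:
  Case studies 51.5 × 0.47 = 24.205
  Homework 44 × 0.08 = 3.52
  Practicals 73 × 0.3 = 21.9
  Reflections 69 × 0.15 = 10.35
Sum = 59.975
Bonus: 59.975 + 4 = 63.975
63.975 is ≥ 60 and < 67 → D

D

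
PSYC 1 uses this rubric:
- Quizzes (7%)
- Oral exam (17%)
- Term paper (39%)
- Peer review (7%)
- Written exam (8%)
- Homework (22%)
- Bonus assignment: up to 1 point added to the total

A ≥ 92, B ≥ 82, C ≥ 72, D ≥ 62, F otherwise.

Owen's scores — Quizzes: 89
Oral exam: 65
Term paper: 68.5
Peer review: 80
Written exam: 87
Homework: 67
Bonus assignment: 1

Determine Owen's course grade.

Weighted total:
  Quizzes 89 × 0.07 = 6.23
  Oral exam 65 × 0.17 = 11.05
  Term paper 68.5 × 0.39 = 26.715
  Peer review 80 × 0.07 = 5.6
  Written exam 87 × 0.08 = 6.96
  Homework 67 × 0.22 = 14.74
Sum = 71.295
Bonus assignment: 71.295 + 1 = 72.295
72.295 is ≥ 72 and < 82 → C

C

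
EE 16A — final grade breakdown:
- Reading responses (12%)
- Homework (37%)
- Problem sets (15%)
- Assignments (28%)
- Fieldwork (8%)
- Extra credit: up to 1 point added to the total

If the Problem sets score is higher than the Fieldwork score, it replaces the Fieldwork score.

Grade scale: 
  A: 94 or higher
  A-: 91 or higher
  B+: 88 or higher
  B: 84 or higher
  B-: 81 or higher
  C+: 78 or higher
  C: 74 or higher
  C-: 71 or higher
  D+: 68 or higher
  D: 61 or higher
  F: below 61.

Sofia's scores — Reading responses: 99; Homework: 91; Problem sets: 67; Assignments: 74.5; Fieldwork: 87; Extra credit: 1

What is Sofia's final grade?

Problem sets (67) ≤ Fieldwork (87), so Fieldwork stays at 87.
Weighted total:
  Reading responses 99 × 0.12 = 11.88
  Homework 91 × 0.37 = 33.67
  Problem sets 67 × 0.15 = 10.05
  Assignments 74.5 × 0.28 = 20.86
  Fieldwork 87 × 0.08 = 6.96
Sum = 83.42
Extra credit: 83.42 + 1 = 84.42
84.42 is ≥ 84 and < 88 → B

B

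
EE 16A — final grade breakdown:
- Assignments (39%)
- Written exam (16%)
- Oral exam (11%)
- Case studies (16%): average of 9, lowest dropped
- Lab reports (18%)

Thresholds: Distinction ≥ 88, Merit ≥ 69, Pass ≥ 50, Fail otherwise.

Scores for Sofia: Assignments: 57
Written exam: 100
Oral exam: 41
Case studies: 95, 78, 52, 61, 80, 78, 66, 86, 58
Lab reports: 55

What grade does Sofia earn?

Case studies: drop 52 → average of remaining 8 = 602/8 = 75.25
Weighted total:
  Assignments 57 × 0.39 = 22.23
  Written exam 100 × 0.16 = 16
  Oral exam 41 × 0.11 = 4.51
  Case studies 75.25 × 0.16 = 12.04
  Lab reports 55 × 0.18 = 9.9
Sum = 64.68
64.68 is ≥ 50 and < 69 → Pass

Pass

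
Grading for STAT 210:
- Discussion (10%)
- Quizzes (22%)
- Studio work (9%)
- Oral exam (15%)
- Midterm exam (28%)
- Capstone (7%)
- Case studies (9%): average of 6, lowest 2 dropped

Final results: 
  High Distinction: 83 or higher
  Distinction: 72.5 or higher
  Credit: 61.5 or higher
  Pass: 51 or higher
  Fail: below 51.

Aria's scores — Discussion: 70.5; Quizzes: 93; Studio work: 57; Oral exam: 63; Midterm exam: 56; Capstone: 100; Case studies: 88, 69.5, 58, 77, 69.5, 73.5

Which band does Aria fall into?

Credit

Case studies: drop 58, 69.5 → average of remaining 4 = 308/4 = 77
Weighted total:
  Discussion 70.5 × 0.1 = 7.05
  Quizzes 93 × 0.22 = 20.46
  Studio work 57 × 0.09 = 5.13
  Oral exam 63 × 0.15 = 9.45
  Midterm exam 56 × 0.28 = 15.68
  Capstone 100 × 0.07 = 7
  Case studies 77 × 0.09 = 6.93
Sum = 71.7
71.7 is ≥ 61.5 and < 72.5 → Credit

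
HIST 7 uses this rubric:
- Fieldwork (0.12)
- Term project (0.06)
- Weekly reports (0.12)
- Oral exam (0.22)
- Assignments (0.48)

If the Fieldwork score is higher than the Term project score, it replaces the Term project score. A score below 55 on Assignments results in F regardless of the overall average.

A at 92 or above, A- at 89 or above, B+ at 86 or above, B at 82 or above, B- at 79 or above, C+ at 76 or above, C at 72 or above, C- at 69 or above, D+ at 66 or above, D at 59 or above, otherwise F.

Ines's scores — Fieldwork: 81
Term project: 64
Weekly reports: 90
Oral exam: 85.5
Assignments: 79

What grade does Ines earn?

Fieldwork (81) > Term project (64), so Term project counts as 81.
Assignments score 79 ≥ 55: minimum met.
Weighted total:
  Fieldwork 81 × 0.12 = 9.72
  Term project 81 × 0.06 = 4.86
  Weekly reports 90 × 0.12 = 10.8
  Oral exam 85.5 × 0.22 = 18.81
  Assignments 79 × 0.48 = 37.92
Sum = 82.11
82.11 is ≥ 82 and < 86 → B

B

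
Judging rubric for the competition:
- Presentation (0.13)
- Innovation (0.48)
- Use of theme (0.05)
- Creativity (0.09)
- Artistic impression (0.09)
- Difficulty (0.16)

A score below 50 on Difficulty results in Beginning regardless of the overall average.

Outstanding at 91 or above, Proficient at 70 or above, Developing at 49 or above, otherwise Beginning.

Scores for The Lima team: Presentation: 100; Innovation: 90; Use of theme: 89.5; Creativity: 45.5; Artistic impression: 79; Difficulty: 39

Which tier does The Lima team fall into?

Beginning

Difficulty score 39 < 50: minimum not met.
Weighted total:
  Presentation 100 × 0.13 = 13
  Innovation 90 × 0.48 = 43.2
  Use of theme 89.5 × 0.05 = 4.475
  Creativity 45.5 × 0.09 = 4.095
  Artistic impression 79 × 0.09 = 7.11
  Difficulty 39 × 0.16 = 6.24
Sum = 78.12
Because the Difficulty minimum was not met, the result is Beginning.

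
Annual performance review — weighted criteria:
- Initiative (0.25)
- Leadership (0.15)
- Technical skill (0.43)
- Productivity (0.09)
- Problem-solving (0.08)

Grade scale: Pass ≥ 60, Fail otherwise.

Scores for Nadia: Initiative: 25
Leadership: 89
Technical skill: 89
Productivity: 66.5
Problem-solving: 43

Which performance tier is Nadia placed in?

Pass

Weighted total:
  Initiative 25 × 0.25 = 6.25
  Leadership 89 × 0.15 = 13.35
  Technical skill 89 × 0.43 = 38.27
  Productivity 66.5 × 0.09 = 5.985
  Problem-solving 43 × 0.08 = 3.44
Sum = 67.295
67.295 ≥ 60 → Pass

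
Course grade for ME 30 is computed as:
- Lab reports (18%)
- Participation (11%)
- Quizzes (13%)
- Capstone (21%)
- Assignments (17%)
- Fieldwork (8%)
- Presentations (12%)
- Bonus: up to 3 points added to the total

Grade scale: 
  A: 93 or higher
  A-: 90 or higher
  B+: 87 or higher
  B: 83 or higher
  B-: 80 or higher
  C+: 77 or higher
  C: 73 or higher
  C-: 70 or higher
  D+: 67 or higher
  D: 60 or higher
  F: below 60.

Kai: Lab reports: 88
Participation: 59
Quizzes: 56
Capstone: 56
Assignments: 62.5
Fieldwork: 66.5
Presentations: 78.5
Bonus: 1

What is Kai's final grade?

D+

Weighted total:
  Lab reports 88 × 0.18 = 15.84
  Participation 59 × 0.11 = 6.49
  Quizzes 56 × 0.13 = 7.28
  Capstone 56 × 0.21 = 11.76
  Assignments 62.5 × 0.17 = 10.625
  Fieldwork 66.5 × 0.08 = 5.32
  Presentations 78.5 × 0.12 = 9.42
Sum = 66.735
Bonus: 66.735 + 1 = 67.735
67.735 is ≥ 67 and < 70 → D+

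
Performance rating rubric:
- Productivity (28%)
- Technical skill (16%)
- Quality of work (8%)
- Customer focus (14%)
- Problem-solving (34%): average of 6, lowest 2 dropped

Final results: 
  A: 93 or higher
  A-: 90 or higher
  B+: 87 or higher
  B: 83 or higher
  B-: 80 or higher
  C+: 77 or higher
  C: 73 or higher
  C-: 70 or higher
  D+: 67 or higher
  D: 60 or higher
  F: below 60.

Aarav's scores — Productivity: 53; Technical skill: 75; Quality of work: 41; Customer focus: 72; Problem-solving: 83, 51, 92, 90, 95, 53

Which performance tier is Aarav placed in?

Problem-solving: drop 51, 53 → average of remaining 4 = 360/4 = 90
Weighted total:
  Productivity 53 × 0.28 = 14.84
  Technical skill 75 × 0.16 = 12
  Quality of work 41 × 0.08 = 3.28
  Customer focus 72 × 0.14 = 10.08
  Problem-solving 90 × 0.34 = 30.6
Sum = 70.8
70.8 is ≥ 70 and < 73 → C-

C-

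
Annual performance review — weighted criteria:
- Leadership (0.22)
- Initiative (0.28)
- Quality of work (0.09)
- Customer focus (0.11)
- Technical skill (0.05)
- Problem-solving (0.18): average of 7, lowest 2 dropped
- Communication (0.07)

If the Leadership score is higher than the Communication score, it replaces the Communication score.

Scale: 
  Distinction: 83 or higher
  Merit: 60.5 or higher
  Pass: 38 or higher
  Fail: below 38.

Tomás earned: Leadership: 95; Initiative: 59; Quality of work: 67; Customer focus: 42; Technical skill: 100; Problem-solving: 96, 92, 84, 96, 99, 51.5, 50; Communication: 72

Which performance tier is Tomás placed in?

Problem-solving: drop 50, 51.5 → average of remaining 5 = 467/5 = 93.4
Leadership (95) > Communication (72), so Communication counts as 95.
Weighted total:
  Leadership 95 × 0.22 = 20.9
  Initiative 59 × 0.28 = 16.52
  Quality of work 67 × 0.09 = 6.03
  Customer focus 42 × 0.11 = 4.62
  Technical skill 100 × 0.05 = 5
  Problem-solving 93.4 × 0.18 = 16.812
  Communication 95 × 0.07 = 6.65
Sum = 76.532
76.532 is ≥ 60.5 and < 83 → Merit

Merit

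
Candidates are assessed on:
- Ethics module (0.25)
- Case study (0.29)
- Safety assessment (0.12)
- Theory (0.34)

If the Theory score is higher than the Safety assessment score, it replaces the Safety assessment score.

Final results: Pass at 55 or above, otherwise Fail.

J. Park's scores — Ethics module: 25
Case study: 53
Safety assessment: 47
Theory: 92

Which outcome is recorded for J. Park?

Theory (92) > Safety assessment (47), so Safety assessment counts as 92.
Weighted total:
  Ethics module 25 × 0.25 = 6.25
  Case study 53 × 0.29 = 15.37
  Safety assessment 92 × 0.12 = 11.04
  Theory 92 × 0.34 = 31.28
Sum = 63.94
63.94 ≥ 55 → Pass

Pass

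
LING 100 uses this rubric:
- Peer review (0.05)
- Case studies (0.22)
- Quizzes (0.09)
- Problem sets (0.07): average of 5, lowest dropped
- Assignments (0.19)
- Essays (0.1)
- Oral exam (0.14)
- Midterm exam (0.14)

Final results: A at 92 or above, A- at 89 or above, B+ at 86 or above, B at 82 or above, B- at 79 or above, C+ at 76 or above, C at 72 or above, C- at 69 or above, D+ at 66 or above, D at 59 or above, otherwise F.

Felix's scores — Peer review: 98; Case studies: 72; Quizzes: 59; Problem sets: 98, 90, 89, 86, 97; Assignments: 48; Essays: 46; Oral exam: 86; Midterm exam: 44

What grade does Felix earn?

Problem sets: drop 86 → average of remaining 4 = 374/4 = 93.5
Weighted total:
  Peer review 98 × 0.05 = 4.9
  Case studies 72 × 0.22 = 15.84
  Quizzes 59 × 0.09 = 5.31
  Problem sets 93.5 × 0.07 = 6.545
  Assignments 48 × 0.19 = 9.12
  Essays 46 × 0.1 = 4.6
  Oral exam 86 × 0.14 = 12.04
  Midterm exam 44 × 0.14 = 6.16
Sum = 64.515
64.515 is ≥ 59 and < 66 → D

D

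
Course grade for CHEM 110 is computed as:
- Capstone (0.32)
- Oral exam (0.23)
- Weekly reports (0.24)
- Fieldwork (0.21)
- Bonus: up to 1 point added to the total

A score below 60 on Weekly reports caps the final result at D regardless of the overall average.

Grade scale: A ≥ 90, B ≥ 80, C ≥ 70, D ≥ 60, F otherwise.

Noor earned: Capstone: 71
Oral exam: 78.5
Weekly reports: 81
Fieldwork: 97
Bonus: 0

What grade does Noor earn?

Weekly reports score 81 ≥ 60: minimum met.
Weighted total:
  Capstone 71 × 0.32 = 22.72
  Oral exam 78.5 × 0.23 = 18.055
  Weekly reports 81 × 0.24 = 19.44
  Fieldwork 97 × 0.21 = 20.37
Sum = 80.585
Bonus: 80.585 + 0 = 80.585
80.585 is ≥ 80 and < 90 → B

B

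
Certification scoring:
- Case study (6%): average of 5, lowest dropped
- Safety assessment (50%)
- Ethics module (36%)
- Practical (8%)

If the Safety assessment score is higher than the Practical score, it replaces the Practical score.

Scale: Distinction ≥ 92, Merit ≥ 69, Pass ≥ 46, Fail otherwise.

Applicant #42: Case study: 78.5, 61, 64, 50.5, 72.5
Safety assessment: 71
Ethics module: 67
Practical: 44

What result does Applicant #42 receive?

Case study: drop 50.5 → average of remaining 4 = 276/4 = 69
Safety assessment (71) > Practical (44), so Practical counts as 71.
Weighted total:
  Case study 69 × 0.06 = 4.14
  Safety assessment 71 × 0.5 = 35.5
  Ethics module 67 × 0.36 = 24.12
  Practical 71 × 0.08 = 5.68
Sum = 69.44
69.44 is ≥ 69 and < 92 → Merit

Merit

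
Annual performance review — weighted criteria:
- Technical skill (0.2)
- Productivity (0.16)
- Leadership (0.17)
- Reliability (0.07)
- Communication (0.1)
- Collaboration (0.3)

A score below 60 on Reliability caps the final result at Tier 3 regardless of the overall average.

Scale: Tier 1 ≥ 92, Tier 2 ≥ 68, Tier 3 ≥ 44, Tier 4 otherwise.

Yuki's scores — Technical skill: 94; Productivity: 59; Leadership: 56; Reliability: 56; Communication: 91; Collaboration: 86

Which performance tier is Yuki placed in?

Tier 3

Reliability score 56 < 60: minimum not met.
Weighted total:
  Technical skill 94 × 0.2 = 18.8
  Productivity 59 × 0.16 = 9.44
  Leadership 56 × 0.17 = 9.52
  Reliability 56 × 0.07 = 3.92
  Communication 91 × 0.1 = 9.1
  Collaboration 86 × 0.3 = 25.8
Sum = 76.58
76.58 would be Tier 2; cap at Tier 3 applies → Tier 3.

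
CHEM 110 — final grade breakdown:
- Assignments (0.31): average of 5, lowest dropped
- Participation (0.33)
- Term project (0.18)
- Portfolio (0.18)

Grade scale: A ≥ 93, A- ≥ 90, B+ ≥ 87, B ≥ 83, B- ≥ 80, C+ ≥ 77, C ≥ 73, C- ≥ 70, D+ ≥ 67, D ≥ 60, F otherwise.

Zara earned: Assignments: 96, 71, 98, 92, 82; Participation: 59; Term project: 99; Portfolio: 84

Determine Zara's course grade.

B-

Assignments: drop 71 → average of remaining 4 = 368/4 = 92
Weighted total:
  Assignments 92 × 0.31 = 28.52
  Participation 59 × 0.33 = 19.47
  Term project 99 × 0.18 = 17.82
  Portfolio 84 × 0.18 = 15.12
Sum = 80.93
80.93 is ≥ 80 and < 83 → B-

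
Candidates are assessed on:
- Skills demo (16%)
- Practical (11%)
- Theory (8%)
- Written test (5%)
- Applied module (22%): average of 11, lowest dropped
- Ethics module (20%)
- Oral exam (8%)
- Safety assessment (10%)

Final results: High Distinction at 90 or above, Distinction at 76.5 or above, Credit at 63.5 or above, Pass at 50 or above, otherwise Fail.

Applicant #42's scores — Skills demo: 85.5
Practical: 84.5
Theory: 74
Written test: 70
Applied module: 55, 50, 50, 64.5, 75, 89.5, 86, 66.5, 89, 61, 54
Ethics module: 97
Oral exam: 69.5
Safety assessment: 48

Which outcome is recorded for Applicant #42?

Applied module: drop 50 → average of remaining 10 = 690.5/10 = 69.05
Weighted total:
  Skills demo 85.5 × 0.16 = 13.68
  Practical 84.5 × 0.11 = 9.295
  Theory 74 × 0.08 = 5.92
  Written test 70 × 0.05 = 3.5
  Applied module 69.05 × 0.22 = 15.191
  Ethics module 97 × 0.2 = 19.4
  Oral exam 69.5 × 0.08 = 5.56
  Safety assessment 48 × 0.1 = 4.8
Sum = 77.346
77.346 is ≥ 76.5 and < 90 → Distinction

Distinction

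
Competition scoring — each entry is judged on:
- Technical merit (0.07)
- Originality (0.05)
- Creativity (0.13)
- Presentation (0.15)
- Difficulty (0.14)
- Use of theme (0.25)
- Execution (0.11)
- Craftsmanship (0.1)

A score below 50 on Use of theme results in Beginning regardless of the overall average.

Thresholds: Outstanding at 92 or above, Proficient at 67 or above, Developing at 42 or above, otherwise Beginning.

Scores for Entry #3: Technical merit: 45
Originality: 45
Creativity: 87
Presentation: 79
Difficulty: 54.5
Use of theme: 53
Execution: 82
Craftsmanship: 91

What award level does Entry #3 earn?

Use of theme score 53 ≥ 50: minimum met.
Weighted total:
  Technical merit 45 × 0.07 = 3.15
  Originality 45 × 0.05 = 2.25
  Creativity 87 × 0.13 = 11.31
  Presentation 79 × 0.15 = 11.85
  Difficulty 54.5 × 0.14 = 7.63
  Use of theme 53 × 0.25 = 13.25
  Execution 82 × 0.11 = 9.02
  Craftsmanship 91 × 0.1 = 9.1
Sum = 67.56
67.56 is ≥ 67 and < 92 → Proficient

Proficient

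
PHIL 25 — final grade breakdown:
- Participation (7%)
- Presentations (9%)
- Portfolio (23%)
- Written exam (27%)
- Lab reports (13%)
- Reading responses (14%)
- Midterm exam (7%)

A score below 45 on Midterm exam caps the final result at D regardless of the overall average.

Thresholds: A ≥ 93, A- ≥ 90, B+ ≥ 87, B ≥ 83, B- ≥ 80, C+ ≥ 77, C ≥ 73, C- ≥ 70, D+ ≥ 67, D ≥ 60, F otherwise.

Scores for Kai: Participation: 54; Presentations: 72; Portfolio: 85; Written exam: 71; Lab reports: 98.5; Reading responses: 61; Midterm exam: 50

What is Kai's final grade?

Midterm exam score 50 ≥ 45: minimum met.
Weighted total:
  Participation 54 × 0.07 = 3.78
  Presentations 72 × 0.09 = 6.48
  Portfolio 85 × 0.23 = 19.55
  Written exam 71 × 0.27 = 19.17
  Lab reports 98.5 × 0.13 = 12.805
  Reading responses 61 × 0.14 = 8.54
  Midterm exam 50 × 0.07 = 3.5
Sum = 73.825
73.825 is ≥ 73 and < 77 → C

C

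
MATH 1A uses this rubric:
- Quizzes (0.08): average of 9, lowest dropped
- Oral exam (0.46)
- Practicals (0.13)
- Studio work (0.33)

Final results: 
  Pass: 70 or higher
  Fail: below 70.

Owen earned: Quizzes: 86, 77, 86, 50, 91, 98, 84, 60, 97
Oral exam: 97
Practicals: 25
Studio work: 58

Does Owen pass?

Pass

Quizzes: drop 50 → average of remaining 8 = 679/8 = 84.875
Weighted total:
  Quizzes 84.875 × 0.08 = 6.79
  Oral exam 97 × 0.46 = 44.62
  Practicals 25 × 0.13 = 3.25
  Studio work 58 × 0.33 = 19.14
Sum = 73.8
73.8 ≥ 70 → Pass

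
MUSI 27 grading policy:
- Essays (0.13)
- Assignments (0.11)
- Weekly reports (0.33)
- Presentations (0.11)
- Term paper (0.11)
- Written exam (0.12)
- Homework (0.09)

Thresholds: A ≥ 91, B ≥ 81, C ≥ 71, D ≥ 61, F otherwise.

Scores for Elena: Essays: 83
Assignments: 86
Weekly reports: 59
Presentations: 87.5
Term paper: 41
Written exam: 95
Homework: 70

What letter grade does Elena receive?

C

Weighted total:
  Essays 83 × 0.13 = 10.79
  Assignments 86 × 0.11 = 9.46
  Weekly reports 59 × 0.33 = 19.47
  Presentations 87.5 × 0.11 = 9.625
  Term paper 41 × 0.11 = 4.51
  Written exam 95 × 0.12 = 11.4
  Homework 70 × 0.09 = 6.3
Sum = 71.555
71.555 is ≥ 71 and < 81 → C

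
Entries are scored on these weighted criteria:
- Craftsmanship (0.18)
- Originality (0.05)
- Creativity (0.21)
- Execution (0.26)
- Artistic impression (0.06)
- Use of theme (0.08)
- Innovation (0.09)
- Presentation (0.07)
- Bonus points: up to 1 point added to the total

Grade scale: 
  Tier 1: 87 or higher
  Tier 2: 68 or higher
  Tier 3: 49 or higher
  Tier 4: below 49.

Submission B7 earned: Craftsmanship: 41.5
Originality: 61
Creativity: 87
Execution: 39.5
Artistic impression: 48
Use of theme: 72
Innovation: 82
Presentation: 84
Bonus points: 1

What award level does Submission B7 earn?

Weighted total:
  Craftsmanship 41.5 × 0.18 = 7.47
  Originality 61 × 0.05 = 3.05
  Creativity 87 × 0.21 = 18.27
  Execution 39.5 × 0.26 = 10.27
  Artistic impression 48 × 0.06 = 2.88
  Use of theme 72 × 0.08 = 5.76
  Innovation 82 × 0.09 = 7.38
  Presentation 84 × 0.07 = 5.88
Sum = 60.96
Bonus points: 60.96 + 1 = 61.96
61.96 is ≥ 49 and < 68 → Tier 3

Tier 3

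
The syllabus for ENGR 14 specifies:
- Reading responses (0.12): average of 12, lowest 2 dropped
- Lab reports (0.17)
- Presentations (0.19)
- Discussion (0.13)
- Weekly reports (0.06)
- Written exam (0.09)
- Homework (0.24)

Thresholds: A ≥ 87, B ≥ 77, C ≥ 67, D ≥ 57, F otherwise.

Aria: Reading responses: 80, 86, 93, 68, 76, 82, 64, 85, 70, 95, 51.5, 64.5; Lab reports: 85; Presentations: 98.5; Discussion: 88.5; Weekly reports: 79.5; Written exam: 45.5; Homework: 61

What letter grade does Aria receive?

Reading responses: drop 51.5, 64 → average of remaining 10 = 799.5/10 = 79.95
Weighted total:
  Reading responses 79.95 × 0.12 = 9.594
  Lab reports 85 × 0.17 = 14.45
  Presentations 98.5 × 0.19 = 18.715
  Discussion 88.5 × 0.13 = 11.505
  Weekly reports 79.5 × 0.06 = 4.77
  Written exam 45.5 × 0.09 = 4.095
  Homework 61 × 0.24 = 14.64
Sum = 77.769
77.769 is ≥ 77 and < 87 → B

B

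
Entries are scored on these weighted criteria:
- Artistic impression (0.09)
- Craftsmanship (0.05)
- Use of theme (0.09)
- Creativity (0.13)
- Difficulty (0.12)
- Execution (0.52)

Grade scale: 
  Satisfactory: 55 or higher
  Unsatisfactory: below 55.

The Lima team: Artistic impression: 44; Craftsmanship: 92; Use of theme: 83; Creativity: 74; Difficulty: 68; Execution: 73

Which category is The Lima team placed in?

Satisfactory

Weighted total:
  Artistic impression 44 × 0.09 = 3.96
  Craftsmanship 92 × 0.05 = 4.6
  Use of theme 83 × 0.09 = 7.47
  Creativity 74 × 0.13 = 9.62
  Difficulty 68 × 0.12 = 8.16
  Execution 73 × 0.52 = 37.96
Sum = 71.77
71.77 ≥ 55 → Satisfactory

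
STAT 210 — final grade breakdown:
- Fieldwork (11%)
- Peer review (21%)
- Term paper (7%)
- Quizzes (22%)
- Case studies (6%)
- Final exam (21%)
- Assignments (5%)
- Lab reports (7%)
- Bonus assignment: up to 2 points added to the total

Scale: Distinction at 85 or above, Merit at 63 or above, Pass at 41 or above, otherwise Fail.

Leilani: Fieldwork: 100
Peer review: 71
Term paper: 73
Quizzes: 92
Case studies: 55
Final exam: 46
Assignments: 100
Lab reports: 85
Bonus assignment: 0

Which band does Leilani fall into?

Weighted total:
  Fieldwork 100 × 0.11 = 11
  Peer review 71 × 0.21 = 14.91
  Term paper 73 × 0.07 = 5.11
  Quizzes 92 × 0.22 = 20.24
  Case studies 55 × 0.06 = 3.3
  Final exam 46 × 0.21 = 9.66
  Assignments 100 × 0.05 = 5
  Lab reports 85 × 0.07 = 5.95
Sum = 75.17
Bonus assignment: 75.17 + 0 = 75.17
75.17 is ≥ 63 and < 85 → Merit

Merit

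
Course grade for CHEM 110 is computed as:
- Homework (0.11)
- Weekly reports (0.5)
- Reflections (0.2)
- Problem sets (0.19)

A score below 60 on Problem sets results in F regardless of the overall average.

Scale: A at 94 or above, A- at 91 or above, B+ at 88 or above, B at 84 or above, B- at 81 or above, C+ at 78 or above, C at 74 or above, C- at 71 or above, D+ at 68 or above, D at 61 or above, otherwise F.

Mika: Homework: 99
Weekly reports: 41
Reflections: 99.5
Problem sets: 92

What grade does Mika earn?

Problem sets score 92 ≥ 60: minimum met.
Weighted total:
  Homework 99 × 0.11 = 10.89
  Weekly reports 41 × 0.5 = 20.5
  Reflections 99.5 × 0.2 = 19.9
  Problem sets 92 × 0.19 = 17.48
Sum = 68.77
68.77 is ≥ 68 and < 71 → D+

D+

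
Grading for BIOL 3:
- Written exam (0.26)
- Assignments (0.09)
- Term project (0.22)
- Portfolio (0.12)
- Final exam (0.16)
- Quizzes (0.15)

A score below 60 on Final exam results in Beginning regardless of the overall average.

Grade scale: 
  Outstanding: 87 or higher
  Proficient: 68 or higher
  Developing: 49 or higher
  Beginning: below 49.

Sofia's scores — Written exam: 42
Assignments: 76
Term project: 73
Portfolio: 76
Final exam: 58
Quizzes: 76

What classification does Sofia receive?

Beginning

Final exam score 58 < 60: minimum not met.
Weighted total:
  Written exam 42 × 0.26 = 10.92
  Assignments 76 × 0.09 = 6.84
  Term project 73 × 0.22 = 16.06
  Portfolio 76 × 0.12 = 9.12
  Final exam 58 × 0.16 = 9.28
  Quizzes 76 × 0.15 = 11.4
Sum = 63.62
Because the Final exam minimum was not met, the result is Beginning.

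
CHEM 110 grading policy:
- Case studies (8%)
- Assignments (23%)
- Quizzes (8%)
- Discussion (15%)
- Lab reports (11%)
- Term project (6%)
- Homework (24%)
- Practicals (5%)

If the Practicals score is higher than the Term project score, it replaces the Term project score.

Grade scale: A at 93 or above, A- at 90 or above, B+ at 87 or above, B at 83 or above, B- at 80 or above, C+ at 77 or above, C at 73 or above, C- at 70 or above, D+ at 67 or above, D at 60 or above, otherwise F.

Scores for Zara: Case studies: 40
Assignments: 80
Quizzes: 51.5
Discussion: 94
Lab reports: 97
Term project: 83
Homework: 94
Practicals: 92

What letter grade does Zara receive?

Practicals (92) > Term project (83), so Term project counts as 92.
Weighted total:
  Case studies 40 × 0.08 = 3.2
  Assignments 80 × 0.23 = 18.4
  Quizzes 51.5 × 0.08 = 4.12
  Discussion 94 × 0.15 = 14.1
  Lab reports 97 × 0.11 = 10.67
  Term project 92 × 0.06 = 5.52
  Homework 94 × 0.24 = 22.56
  Practicals 92 × 0.05 = 4.6
Sum = 83.17
83.17 is ≥ 83 and < 87 → B

B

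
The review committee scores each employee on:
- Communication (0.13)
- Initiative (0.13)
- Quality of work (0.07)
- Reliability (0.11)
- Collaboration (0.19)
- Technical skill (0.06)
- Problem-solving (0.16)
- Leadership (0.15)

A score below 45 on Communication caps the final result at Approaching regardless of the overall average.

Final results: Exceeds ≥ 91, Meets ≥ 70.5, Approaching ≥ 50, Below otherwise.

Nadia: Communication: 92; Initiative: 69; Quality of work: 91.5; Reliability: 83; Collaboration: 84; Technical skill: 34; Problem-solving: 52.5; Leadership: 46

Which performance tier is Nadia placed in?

Communication score 92 ≥ 45: minimum met.
Weighted total:
  Communication 92 × 0.13 = 11.96
  Initiative 69 × 0.13 = 8.97
  Quality of work 91.5 × 0.07 = 6.405
  Reliability 83 × 0.11 = 9.13
  Collaboration 84 × 0.19 = 15.96
  Technical skill 34 × 0.06 = 2.04
  Problem-solving 52.5 × 0.16 = 8.4
  Leadership 46 × 0.15 = 6.9
Sum = 69.765
69.765 is ≥ 50 and < 70.5 → Approaching

Approaching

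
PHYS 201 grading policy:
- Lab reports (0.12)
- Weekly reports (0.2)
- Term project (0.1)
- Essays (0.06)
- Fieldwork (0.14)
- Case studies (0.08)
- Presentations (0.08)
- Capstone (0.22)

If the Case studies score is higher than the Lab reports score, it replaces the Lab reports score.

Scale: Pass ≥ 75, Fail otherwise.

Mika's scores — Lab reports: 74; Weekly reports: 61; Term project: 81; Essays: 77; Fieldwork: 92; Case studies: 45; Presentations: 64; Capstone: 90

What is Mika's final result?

Pass

Case studies (45) ≤ Lab reports (74), so Lab reports stays at 74.
Weighted total:
  Lab reports 74 × 0.12 = 8.88
  Weekly reports 61 × 0.2 = 12.2
  Term project 81 × 0.1 = 8.1
  Essays 77 × 0.06 = 4.62
  Fieldwork 92 × 0.14 = 12.88
  Case studies 45 × 0.08 = 3.6
  Presentations 64 × 0.08 = 5.12
  Capstone 90 × 0.22 = 19.8
Sum = 75.2
75.2 ≥ 75 → Pass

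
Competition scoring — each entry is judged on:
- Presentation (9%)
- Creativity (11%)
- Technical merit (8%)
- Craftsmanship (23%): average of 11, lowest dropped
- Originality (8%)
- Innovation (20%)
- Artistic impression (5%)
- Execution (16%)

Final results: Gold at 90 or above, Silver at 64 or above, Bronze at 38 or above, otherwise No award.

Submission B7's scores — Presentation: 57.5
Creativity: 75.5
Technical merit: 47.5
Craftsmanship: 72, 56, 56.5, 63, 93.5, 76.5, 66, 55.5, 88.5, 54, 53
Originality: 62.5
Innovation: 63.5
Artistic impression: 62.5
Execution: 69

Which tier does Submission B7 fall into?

Craftsmanship: drop 53 → average of remaining 10 = 681.5/10 = 68.15
Weighted total:
  Presentation 57.5 × 0.09 = 5.175
  Creativity 75.5 × 0.11 = 8.305
  Technical merit 47.5 × 0.08 = 3.8
  Craftsmanship 68.15 × 0.23 = 15.6745
  Originality 62.5 × 0.08 = 5
  Innovation 63.5 × 0.2 = 12.7
  Artistic impression 62.5 × 0.05 = 3.125
  Execution 69 × 0.16 = 11.04
Sum = 64.8195
64.8195 is ≥ 64 and < 90 → Silver

Silver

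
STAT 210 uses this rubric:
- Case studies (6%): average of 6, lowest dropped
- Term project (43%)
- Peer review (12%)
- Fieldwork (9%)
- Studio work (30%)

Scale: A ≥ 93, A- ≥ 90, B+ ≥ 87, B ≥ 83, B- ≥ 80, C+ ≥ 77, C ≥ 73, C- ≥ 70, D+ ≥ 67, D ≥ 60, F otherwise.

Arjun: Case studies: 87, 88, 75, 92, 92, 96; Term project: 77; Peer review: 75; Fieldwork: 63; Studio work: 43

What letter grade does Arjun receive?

D

Case studies: drop 75 → average of remaining 5 = 455/5 = 91
Weighted total:
  Case studies 91 × 0.06 = 5.46
  Term project 77 × 0.43 = 33.11
  Peer review 75 × 0.12 = 9
  Fieldwork 63 × 0.09 = 5.67
  Studio work 43 × 0.3 = 12.9
Sum = 66.14
66.14 is ≥ 60 and < 67 → D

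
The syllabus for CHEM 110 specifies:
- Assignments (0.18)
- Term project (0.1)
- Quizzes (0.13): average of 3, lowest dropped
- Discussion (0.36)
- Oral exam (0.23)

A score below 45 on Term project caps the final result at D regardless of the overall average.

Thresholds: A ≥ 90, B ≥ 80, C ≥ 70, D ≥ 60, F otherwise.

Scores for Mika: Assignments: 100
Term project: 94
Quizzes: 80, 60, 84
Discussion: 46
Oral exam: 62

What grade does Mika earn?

D

Quizzes: drop 60 → average of remaining 2 = 164/2 = 82
Term project score 94 ≥ 45: minimum met.
Weighted total:
  Assignments 100 × 0.18 = 18
  Term project 94 × 0.1 = 9.4
  Quizzes 82 × 0.13 = 10.66
  Discussion 46 × 0.36 = 16.56
  Oral exam 62 × 0.23 = 14.26
Sum = 68.88
68.88 is ≥ 60 and < 70 → D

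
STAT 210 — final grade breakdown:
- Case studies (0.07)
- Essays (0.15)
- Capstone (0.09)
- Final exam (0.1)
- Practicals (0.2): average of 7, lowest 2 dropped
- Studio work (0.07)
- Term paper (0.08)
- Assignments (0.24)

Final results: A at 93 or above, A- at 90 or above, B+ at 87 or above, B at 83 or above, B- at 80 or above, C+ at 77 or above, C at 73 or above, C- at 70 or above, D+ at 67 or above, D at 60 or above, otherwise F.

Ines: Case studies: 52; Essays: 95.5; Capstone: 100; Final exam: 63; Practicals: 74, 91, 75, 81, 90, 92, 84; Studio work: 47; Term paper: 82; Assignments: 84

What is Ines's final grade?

B-

Practicals: drop 74, 75 → average of remaining 5 = 438/5 = 87.6
Weighted total:
  Case studies 52 × 0.07 = 3.64
  Essays 95.5 × 0.15 = 14.325
  Capstone 100 × 0.09 = 9
  Final exam 63 × 0.1 = 6.3
  Practicals 87.6 × 0.2 = 17.52
  Studio work 47 × 0.07 = 3.29
  Term paper 82 × 0.08 = 6.56
  Assignments 84 × 0.24 = 20.16
Sum = 80.795
80.795 is ≥ 80 and < 83 → B-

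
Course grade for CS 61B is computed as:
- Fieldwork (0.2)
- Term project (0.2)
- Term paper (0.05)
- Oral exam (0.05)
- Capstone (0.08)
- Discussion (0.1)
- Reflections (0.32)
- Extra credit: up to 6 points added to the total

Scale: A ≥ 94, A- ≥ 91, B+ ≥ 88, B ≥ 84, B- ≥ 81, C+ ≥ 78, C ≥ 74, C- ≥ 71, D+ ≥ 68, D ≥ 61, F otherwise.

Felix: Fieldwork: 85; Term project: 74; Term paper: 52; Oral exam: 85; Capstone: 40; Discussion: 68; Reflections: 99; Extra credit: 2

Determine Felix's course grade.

B-

Weighted total:
  Fieldwork 85 × 0.2 = 17
  Term project 74 × 0.2 = 14.8
  Term paper 52 × 0.05 = 2.6
  Oral exam 85 × 0.05 = 4.25
  Capstone 40 × 0.08 = 3.2
  Discussion 68 × 0.1 = 6.8
  Reflections 99 × 0.32 = 31.68
Sum = 80.33
Extra credit: 80.33 + 2 = 82.33
82.33 is ≥ 81 and < 84 → B-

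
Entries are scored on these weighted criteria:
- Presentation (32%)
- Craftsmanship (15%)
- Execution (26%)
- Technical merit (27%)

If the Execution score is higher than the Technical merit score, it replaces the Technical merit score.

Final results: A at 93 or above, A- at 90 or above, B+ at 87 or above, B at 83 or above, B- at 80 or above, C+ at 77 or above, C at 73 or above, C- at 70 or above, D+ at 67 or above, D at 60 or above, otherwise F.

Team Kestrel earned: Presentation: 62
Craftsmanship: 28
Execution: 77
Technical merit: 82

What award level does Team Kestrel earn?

Execution (77) ≤ Technical merit (82), so Technical merit stays at 82.
Weighted total:
  Presentation 62 × 0.32 = 19.84
  Craftsmanship 28 × 0.15 = 4.2
  Execution 77 × 0.26 = 20.02
  Technical merit 82 × 0.27 = 22.14
Sum = 66.2
66.2 is ≥ 60 and < 67 → D

D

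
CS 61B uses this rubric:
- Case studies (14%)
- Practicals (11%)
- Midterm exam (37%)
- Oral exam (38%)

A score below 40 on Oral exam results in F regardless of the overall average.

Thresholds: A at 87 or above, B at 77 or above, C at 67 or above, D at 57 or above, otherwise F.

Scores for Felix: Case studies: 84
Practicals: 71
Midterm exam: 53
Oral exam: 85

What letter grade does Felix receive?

Oral exam score 85 ≥ 40: minimum met.
Weighted total:
  Case studies 84 × 0.14 = 11.76
  Practicals 71 × 0.11 = 7.81
  Midterm exam 53 × 0.37 = 19.61
  Oral exam 85 × 0.38 = 32.3
Sum = 71.48
71.48 is ≥ 67 and < 77 → C

C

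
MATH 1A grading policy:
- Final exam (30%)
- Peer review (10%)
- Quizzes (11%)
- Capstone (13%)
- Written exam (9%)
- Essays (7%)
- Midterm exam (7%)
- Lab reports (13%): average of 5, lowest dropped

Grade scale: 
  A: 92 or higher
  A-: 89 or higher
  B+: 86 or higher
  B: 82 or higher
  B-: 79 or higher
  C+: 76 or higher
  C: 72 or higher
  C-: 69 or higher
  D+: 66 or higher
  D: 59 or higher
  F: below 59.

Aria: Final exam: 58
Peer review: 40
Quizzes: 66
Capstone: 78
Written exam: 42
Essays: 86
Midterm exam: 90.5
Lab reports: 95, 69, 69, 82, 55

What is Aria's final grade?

Lab reports: drop 55 → average of remaining 4 = 315/4 = 78.75
Weighted total:
  Final exam 58 × 0.3 = 17.4
  Peer review 40 × 0.1 = 4
  Quizzes 66 × 0.11 = 7.26
  Capstone 78 × 0.13 = 10.14
  Written exam 42 × 0.09 = 3.78
  Essays 86 × 0.07 = 6.02
  Midterm exam 90.5 × 0.07 = 6.335
  Lab reports 78.75 × 0.13 = 10.2375
Sum = 65.1725
65.1725 is ≥ 59 and < 66 → D

D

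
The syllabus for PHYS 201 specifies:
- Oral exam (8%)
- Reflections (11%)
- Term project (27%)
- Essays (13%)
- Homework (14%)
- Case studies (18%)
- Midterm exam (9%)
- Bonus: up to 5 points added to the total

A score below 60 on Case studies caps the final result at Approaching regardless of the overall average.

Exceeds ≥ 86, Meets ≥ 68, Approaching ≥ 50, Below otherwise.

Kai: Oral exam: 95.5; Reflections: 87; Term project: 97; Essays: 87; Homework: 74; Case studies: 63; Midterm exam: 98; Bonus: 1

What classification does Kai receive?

Case studies score 63 ≥ 60: minimum met.
Weighted total:
  Oral exam 95.5 × 0.08 = 7.64
  Reflections 87 × 0.11 = 9.57
  Term project 97 × 0.27 = 26.19
  Essays 87 × 0.13 = 11.31
  Homework 74 × 0.14 = 10.36
  Case studies 63 × 0.18 = 11.34
  Midterm exam 98 × 0.09 = 8.82
Sum = 85.23
Bonus: 85.23 + 1 = 86.23
86.23 ≥ 86 → Exceeds

Exceeds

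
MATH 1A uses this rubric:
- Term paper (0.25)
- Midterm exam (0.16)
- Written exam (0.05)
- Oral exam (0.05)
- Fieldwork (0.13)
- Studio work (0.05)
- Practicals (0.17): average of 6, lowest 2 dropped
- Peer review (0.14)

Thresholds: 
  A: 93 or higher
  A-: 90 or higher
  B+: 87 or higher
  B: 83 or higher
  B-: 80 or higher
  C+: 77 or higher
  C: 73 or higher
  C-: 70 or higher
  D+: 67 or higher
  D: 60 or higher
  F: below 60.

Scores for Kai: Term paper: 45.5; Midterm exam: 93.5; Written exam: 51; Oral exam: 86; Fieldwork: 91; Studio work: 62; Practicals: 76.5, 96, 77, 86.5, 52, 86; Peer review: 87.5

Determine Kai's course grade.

Practicals: drop 52, 76.5 → average of remaining 4 = 345.5/4 = 86.375
Weighted total:
  Term paper 45.5 × 0.25 = 11.375
  Midterm exam 93.5 × 0.16 = 14.96
  Written exam 51 × 0.05 = 2.55
  Oral exam 86 × 0.05 = 4.3
  Fieldwork 91 × 0.13 = 11.83
  Studio work 62 × 0.05 = 3.1
  Practicals 86.375 × 0.17 = 14.68375
  Peer review 87.5 × 0.14 = 12.25
Sum = 75.04875
75.04875 is ≥ 73 and < 77 → C

C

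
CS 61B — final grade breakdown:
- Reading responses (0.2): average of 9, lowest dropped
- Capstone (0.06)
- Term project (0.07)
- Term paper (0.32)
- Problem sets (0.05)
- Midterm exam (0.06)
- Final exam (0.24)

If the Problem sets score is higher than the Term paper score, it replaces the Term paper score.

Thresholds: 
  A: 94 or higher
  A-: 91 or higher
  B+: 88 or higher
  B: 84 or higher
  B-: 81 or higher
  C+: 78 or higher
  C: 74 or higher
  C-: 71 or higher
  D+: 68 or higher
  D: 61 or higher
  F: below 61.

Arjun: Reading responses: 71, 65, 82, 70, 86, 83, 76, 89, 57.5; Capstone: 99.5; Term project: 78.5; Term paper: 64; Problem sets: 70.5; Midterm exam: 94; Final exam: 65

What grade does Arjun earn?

Reading responses: drop 57.5 → average of remaining 8 = 622/8 = 77.75
Problem sets (70.5) > Term paper (64), so Term paper counts as 70.5.
Weighted total:
  Reading responses 77.75 × 0.2 = 15.55
  Capstone 99.5 × 0.06 = 5.97
  Term project 78.5 × 0.07 = 5.495
  Term paper 70.5 × 0.32 = 22.56
  Problem sets 70.5 × 0.05 = 3.525
  Midterm exam 94 × 0.06 = 5.64
  Final exam 65 × 0.24 = 15.6
Sum = 74.34
74.34 is ≥ 74 and < 78 → C

C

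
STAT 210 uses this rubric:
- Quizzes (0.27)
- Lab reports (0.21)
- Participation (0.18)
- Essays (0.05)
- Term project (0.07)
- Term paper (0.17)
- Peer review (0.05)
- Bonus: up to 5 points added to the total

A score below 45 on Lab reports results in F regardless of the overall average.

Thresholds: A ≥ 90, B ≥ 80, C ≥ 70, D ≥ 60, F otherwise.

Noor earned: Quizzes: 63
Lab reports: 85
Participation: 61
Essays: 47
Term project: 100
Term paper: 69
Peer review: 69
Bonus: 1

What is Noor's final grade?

Lab reports score 85 ≥ 45: minimum met.
Weighted total:
  Quizzes 63 × 0.27 = 17.01
  Lab reports 85 × 0.21 = 17.85
  Participation 61 × 0.18 = 10.98
  Essays 47 × 0.05 = 2.35
  Term project 100 × 0.07 = 7
  Term paper 69 × 0.17 = 11.73
  Peer review 69 × 0.05 = 3.45
Sum = 70.37
Bonus: 70.37 + 1 = 71.37
71.37 is ≥ 70 and < 80 → C

C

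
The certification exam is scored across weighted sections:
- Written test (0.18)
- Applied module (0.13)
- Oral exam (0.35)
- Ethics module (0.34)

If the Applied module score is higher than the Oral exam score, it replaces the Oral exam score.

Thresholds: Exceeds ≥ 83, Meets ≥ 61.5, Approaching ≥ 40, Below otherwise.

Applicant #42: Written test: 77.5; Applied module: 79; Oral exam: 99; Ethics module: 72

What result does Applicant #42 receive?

Exceeds

Applied module (79) ≤ Oral exam (99), so Oral exam stays at 99.
Weighted total:
  Written test 77.5 × 0.18 = 13.95
  Applied module 79 × 0.13 = 10.27
  Oral exam 99 × 0.35 = 34.65
  Ethics module 72 × 0.34 = 24.48
Sum = 83.35
83.35 ≥ 83 → Exceeds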